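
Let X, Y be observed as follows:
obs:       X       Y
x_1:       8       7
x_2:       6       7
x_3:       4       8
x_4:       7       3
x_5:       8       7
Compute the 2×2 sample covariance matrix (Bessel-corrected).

Step 1 — column means:
  mean(X) = (8 + 6 + 4 + 7 + 8) / 5 = 33/5 = 6.6
  mean(Y) = (7 + 7 + 8 + 3 + 7) / 5 = 32/5 = 6.4

Step 2 — sample covariance S[i,j] = (1/(n-1)) · Σ_k (x_{k,i} - mean_i) · (x_{k,j} - mean_j), with n-1 = 4.
  S[X,X] = ((1.4)·(1.4) + (-0.6)·(-0.6) + (-2.6)·(-2.6) + (0.4)·(0.4) + (1.4)·(1.4)) / 4 = 11.2/4 = 2.8
  S[X,Y] = ((1.4)·(0.6) + (-0.6)·(0.6) + (-2.6)·(1.6) + (0.4)·(-3.4) + (1.4)·(0.6)) / 4 = -4.2/4 = -1.05
  S[Y,Y] = ((0.6)·(0.6) + (0.6)·(0.6) + (1.6)·(1.6) + (-3.4)·(-3.4) + (0.6)·(0.6)) / 4 = 15.2/4 = 3.8

S is symmetric (S[j,i] = S[i,j]). Assembling:

S = [[2.8, -1.05],
 [-1.05, 3.8]]


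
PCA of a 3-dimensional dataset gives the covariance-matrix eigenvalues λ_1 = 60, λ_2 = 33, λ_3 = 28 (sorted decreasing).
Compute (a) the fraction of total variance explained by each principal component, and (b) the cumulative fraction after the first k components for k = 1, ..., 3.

Step 1 — total variance = trace(Sigma) = Σ λ_i = 60 + 33 + 28 = 121.

Step 2 — fraction explained by component i = λ_i / Σ λ:
  PC1: 60/121 = 0.4959
  PC2: 33/121 = 0.2727
  PC3: 28/121 = 0.2314

Step 3 — cumulative fraction after k components = (λ_1 + ... + λ_k) / Σ λ:
  k = 1: 60/121 = 0.4959
  k = 2: (60 + 33)/121 = 93/121 = 0.7686
  k = 3: (60 + 33 + 28)/121 = 121/121 = 1

Summary (fraction, with percent):

explained: PC1 0.4959 (49.59%), PC2 0.2727 (27.27%), PC3 0.2314 (23.14%);  cumulative: 0.4959, 0.7686, 1


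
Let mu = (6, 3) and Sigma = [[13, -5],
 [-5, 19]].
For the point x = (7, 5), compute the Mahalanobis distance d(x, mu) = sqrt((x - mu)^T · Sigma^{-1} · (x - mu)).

Step 1 — centre the observation: (x - mu) = (1, 2).

Step 2 — invert Sigma. det(Sigma) = 13·19 - (-5)² = 222.
  Sigma^{-1} = (1/det) · [[d, -b], [-b, a]] = [[0.0856, 0.0225],
 [0.0225, 0.0586]].

Step 3 — form the quadratic (x - mu)^T · Sigma^{-1} · (x - mu):
  Sigma^{-1} · (x - mu) = (0.1306, 0.1396).
  (x - mu)^T · [Sigma^{-1} · (x - mu)] = (1)·(0.1306) + (2)·(0.1396) = 0.4099.

Step 4 — take square root: d = √(0.4099) ≈ 0.6402.

d(x, mu) = √(0.4099) ≈ 0.6402


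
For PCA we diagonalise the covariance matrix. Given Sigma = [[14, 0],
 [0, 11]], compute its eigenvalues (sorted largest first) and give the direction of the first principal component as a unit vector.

Step 1 — characteristic polynomial of 2×2 Sigma:
  det(Sigma - λI) = λ² - trace · λ + det = 0.
  trace = 14 + 11 = 25, det = 14·11 - (0)² = 154.
Step 2 — discriminant:
  Δ = trace² - 4·det = 625 - 616 = 9.
Step 3 — eigenvalues:
  λ = (trace ± √Δ)/2 = (25 ± 3)/2,
  λ_1 = 14,  λ_2 = 11.

Step 4 — unit eigenvector for λ_1: Sigma is diagonal, so its eigenvectors are the coordinate axes. λ_1 = 14 is the diagonal entry on the first coordinate axis, hence
  v_1 = (1, 0) (||v_1|| = 1).

λ_1 = 14,  λ_2 = 11;  v_1 ≈ (1, 0)


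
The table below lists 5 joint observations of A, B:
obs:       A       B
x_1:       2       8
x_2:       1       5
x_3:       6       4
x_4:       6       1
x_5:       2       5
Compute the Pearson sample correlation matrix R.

Step 1 — column means:
  mean(A) = (2 + 1 + 6 + 6 + 2) / 5 = 17/5 = 3.4
  mean(B) = (8 + 5 + 4 + 1 + 5) / 5 = 23/5 = 4.6

Step 2 — sample variances and covariances s[i,j] = (1/(n-1)) · Σ_k (x_{k,i} - mean_i) · (x_{k,j} - mean_j), with n-1 = 4:
  s[A,A] = ((-1.4)·(-1.4) + (-2.4)·(-2.4) + (2.6)·(2.6) + (2.6)·(2.6) + (-1.4)·(-1.4)) / 4 = 23.2/4 = 5.8
  s[A,B] = ((-1.4)·(3.4) + (-2.4)·(0.4) + (2.6)·(-0.6) + (2.6)·(-3.6) + (-1.4)·(0.4)) / 4 = -17.2/4 = -4.3
  s[B,B] = ((3.4)·(3.4) + (0.4)·(0.4) + (-0.6)·(-0.6) + (-3.6)·(-3.6) + (0.4)·(0.4)) / 4 = 25.2/4 = 6.3
  Sample standard deviations s_i = √(s[i,i]):
  s(A) = √(5.8) = 2.4083
  s(B) = √(6.3) = 2.51

Step 3 — r_{ij} = s_{ij} / (s_i · s_j):
  r[A,A] = 1 (diagonal).
  r[A,B] = -4.3 / (2.4083 · 2.51) = -4.3 / 6.0448 = -0.7114
  r[B,B] = 1 (diagonal).

R is symmetric with unit diagonal. Assembling:

R = [[1, -0.7114],
 [-0.7114, 1]]


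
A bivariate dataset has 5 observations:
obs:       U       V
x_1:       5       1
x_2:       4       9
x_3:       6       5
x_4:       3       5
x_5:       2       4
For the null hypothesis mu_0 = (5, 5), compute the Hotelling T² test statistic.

Step 1 — sample mean vector:
  mean(U) = (5 + 4 + 6 + 3 + 2) / 5 = 20/5 = 4
  mean(V) = (1 + 9 + 5 + 5 + 4) / 5 = 24/5 = 4.8
  x̄ = (4, 4.8),  deviation x̄ - mu_0 = (4, 4.8) - (5, 5) = (-1, -0.2).

Step 2 — sample covariance matrix, S[i,j] = (1/(n-1)) · Σ_k (x_{k,i} - mean_i) · (x_{k,j} - mean_j), divisor n-1 = 4:
  S[U,U] = ((1)·(1) + (0)·(0) + (2)·(2) + (-1)·(-1) + (-2)·(-2)) / 4 = 10/4 = 2.5
  S[U,V] = ((1)·(-3.8) + (0)·(4.2) + (2)·(0.2) + (-1)·(0.2) + (-2)·(-0.8)) / 4 = -2/4 = -0.5
  S[V,V] = ((-3.8)·(-3.8) + (4.2)·(4.2) + (0.2)·(0.2) + (0.2)·(0.2) + (-0.8)·(-0.8)) / 4 = 32.8/4 = 8.2
  S = [[2.5, -0.5],
 [-0.5, 8.2]].

Step 3 — invert S. det(S) = 2.5·8.2 - (-0.5)² = 20.25.
  S^{-1} = (1/det) · [[d, -b], [-b, a]] = [[0.4049, 0.0247],
 [0.0247, 0.1235]].

Step 4 — quadratic form (x̄ - mu_0)^T · S^{-1} · (x̄ - mu_0):
  S^{-1} · (x̄ - mu_0) = (-0.4099, -0.0494),
  (x̄ - mu_0)^T · [...] = (-1)·(-0.4099) + (-0.2)·(-0.0494) = 0.4198.

Step 5 — scale by n: T² = 5 · 0.4198 = 2.0988.

T² ≈ 2.0988


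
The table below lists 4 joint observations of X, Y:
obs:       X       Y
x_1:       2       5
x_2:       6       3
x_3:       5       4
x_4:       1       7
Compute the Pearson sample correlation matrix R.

Step 1 — column means:
  mean(X) = (2 + 6 + 5 + 1) / 4 = 14/4 = 3.5
  mean(Y) = (5 + 3 + 4 + 7) / 4 = 19/4 = 4.75

Step 2 — sample variances and covariances s[i,j] = (1/(n-1)) · Σ_k (x_{k,i} - mean_i) · (x_{k,j} - mean_j), with n-1 = 3:
  s[X,X] = ((-1.5)·(-1.5) + (2.5)·(2.5) + (1.5)·(1.5) + (-2.5)·(-2.5)) / 3 = 17/3 = 5.6667
  s[X,Y] = ((-1.5)·(0.25) + (2.5)·(-1.75) + (1.5)·(-0.75) + (-2.5)·(2.25)) / 3 = -11.5/3 = -3.8333
  s[Y,Y] = ((0.25)·(0.25) + (-1.75)·(-1.75) + (-0.75)·(-0.75) + (2.25)·(2.25)) / 3 = 8.75/3 = 2.9167
  Sample standard deviations s_i = √(s[i,i]):
  s(X) = √(5.6667) = 2.3805
  s(Y) = √(2.9167) = 1.7078

Step 3 — r_{ij} = s_{ij} / (s_i · s_j):
  r[X,X] = 1 (diagonal).
  r[X,Y] = -3.8333 / (2.3805 · 1.7078) = -3.8333 / 4.0654 = -0.9429
  r[Y,Y] = 1 (diagonal).

R is symmetric with unit diagonal. Assembling:

R = [[1, -0.9429],
 [-0.9429, 1]]


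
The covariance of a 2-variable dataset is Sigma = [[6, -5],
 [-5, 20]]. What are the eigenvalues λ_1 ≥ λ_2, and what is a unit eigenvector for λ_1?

Step 1 — characteristic polynomial of 2×2 Sigma:
  det(Sigma - λI) = λ² - trace · λ + det = 0.
  trace = 6 + 20 = 26, det = 6·20 - (-5)² = 95.
Step 2 — discriminant:
  Δ = trace² - 4·det = 676 - 380 = 296.
Step 3 — eigenvalues:
  λ = (trace ± √Δ)/2 = (26 ± 17.2047)/2,
  λ_1 = 21.6023,  λ_2 = 4.3977.

Step 4 — unit eigenvector for λ_1: solve (Sigma - λ_1 I)v = 0. First row:
  (6 - 21.6023)·v_x + (-5)·v_y = 0, i.e. (-15.6023)·v_x + (-5)·v_y = 0,
  so v ∝ (b, λ_1 - a) = (-5, 15.6023); multiply by -1 so the first entry is positive: u = (5, -15.6023).
  ||u|| = √((5)² + (-15.6023)²) = √(268.4326) ≈ 16.3839,
  v_1 = u/||u|| ≈ (0.3052, -0.9523) (||v_1|| = 1).

λ_1 = 21.6023,  λ_2 = 4.3977;  v_1 ≈ (0.3052, -0.9523)


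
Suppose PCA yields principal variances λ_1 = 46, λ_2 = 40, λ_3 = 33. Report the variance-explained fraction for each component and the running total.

Step 1 — total variance = trace(Sigma) = Σ λ_i = 46 + 40 + 33 = 119.

Step 2 — fraction explained by component i = λ_i / Σ λ:
  PC1: 46/119 = 0.3866
  PC2: 40/119 = 0.3361
  PC3: 33/119 = 0.2773

Step 3 — cumulative fraction after k components = (λ_1 + ... + λ_k) / Σ λ:
  k = 1: 46/119 = 0.3866
  k = 2: (46 + 40)/119 = 86/119 = 0.7227
  k = 3: (46 + 40 + 33)/119 = 119/119 = 1

Summary (fraction, with percent):

explained: PC1 0.3866 (38.66%), PC2 0.3361 (33.61%), PC3 0.2773 (27.73%);  cumulative: 0.3866, 0.7227, 1


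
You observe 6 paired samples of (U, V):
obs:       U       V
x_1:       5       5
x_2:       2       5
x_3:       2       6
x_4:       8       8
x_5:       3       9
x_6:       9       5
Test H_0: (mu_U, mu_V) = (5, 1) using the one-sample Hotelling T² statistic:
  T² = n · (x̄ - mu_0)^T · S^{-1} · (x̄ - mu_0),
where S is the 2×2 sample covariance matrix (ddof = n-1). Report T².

Step 1 — sample mean vector:
  mean(U) = (5 + 2 + 2 + 8 + 3 + 9) / 6 = 29/6 = 4.8333
  mean(V) = (5 + 5 + 6 + 8 + 9 + 5) / 6 = 38/6 = 6.3333
  x̄ = (4.8333, 6.3333),  deviation x̄ - mu_0 = (4.8333, 6.3333) - (5, 1) = (-0.1667, 5.3333).

Step 2 — sample covariance matrix, S[i,j] = (1/(n-1)) · Σ_k (x_{k,i} - mean_i) · (x_{k,j} - mean_j), divisor n-1 = 5:
  S[U,U] = ((0.1667)·(0.1667) + (-2.8333)·(-2.8333) + (-2.8333)·(-2.8333) + (3.1667)·(3.1667) + (-1.8333)·(-1.8333) + (4.1667)·(4.1667)) / 5 = 46.8333/5 = 9.3667
  S[U,V] = ((0.1667)·(-1.3333) + (-2.8333)·(-1.3333) + (-2.8333)·(-0.3333) + (3.1667)·(1.6667) + (-1.8333)·(2.6667) + (4.1667)·(-1.3333)) / 5 = -0.6667/5 = -0.1333
  S[V,V] = ((-1.3333)·(-1.3333) + (-1.3333)·(-1.3333) + (-0.3333)·(-0.3333) + (1.6667)·(1.6667) + (2.6667)·(2.6667) + (-1.3333)·(-1.3333)) / 5 = 15.3333/5 = 3.0667
  S = [[9.3667, -0.1333],
 [-0.1333, 3.0667]].

Step 3 — invert S. det(S) = 9.3667·3.0667 - (-0.1333)² = 28.7067.
  S^{-1} = (1/det) · [[d, -b], [-b, a]] = [[0.1068, 0.0046],
 [0.0046, 0.3263]].

Step 4 — quadratic form (x̄ - mu_0)^T · S^{-1} · (x̄ - mu_0):
  S^{-1} · (x̄ - mu_0) = (0.007, 1.7394),
  (x̄ - mu_0)^T · [...] = (-0.1667)·(0.007) + (5.3333)·(1.7394) = 9.2758.

Step 5 — scale by n: T² = 6 · 9.2758 = 55.6549.

T² ≈ 55.6549


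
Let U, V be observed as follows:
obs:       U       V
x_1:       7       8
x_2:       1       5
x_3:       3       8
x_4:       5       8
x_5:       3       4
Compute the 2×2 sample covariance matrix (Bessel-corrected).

Step 1 — column means:
  mean(U) = (7 + 1 + 3 + 5 + 3) / 5 = 19/5 = 3.8
  mean(V) = (8 + 5 + 8 + 8 + 4) / 5 = 33/5 = 6.6

Step 2 — sample covariance S[i,j] = (1/(n-1)) · Σ_k (x_{k,i} - mean_i) · (x_{k,j} - mean_j), with n-1 = 4.
  S[U,U] = ((3.2)·(3.2) + (-2.8)·(-2.8) + (-0.8)·(-0.8) + (1.2)·(1.2) + (-0.8)·(-0.8)) / 4 = 20.8/4 = 5.2
  S[U,V] = ((3.2)·(1.4) + (-2.8)·(-1.6) + (-0.8)·(1.4) + (1.2)·(1.4) + (-0.8)·(-2.6)) / 4 = 11.6/4 = 2.9
  S[V,V] = ((1.4)·(1.4) + (-1.6)·(-1.6) + (1.4)·(1.4) + (1.4)·(1.4) + (-2.6)·(-2.6)) / 4 = 15.2/4 = 3.8

S is symmetric (S[j,i] = S[i,j]). Assembling:

S = [[5.2, 2.9],
 [2.9, 3.8]]


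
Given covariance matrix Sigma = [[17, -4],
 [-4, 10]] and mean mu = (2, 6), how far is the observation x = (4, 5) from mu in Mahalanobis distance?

Step 1 — centre the observation: (x - mu) = (2, -1).

Step 2 — invert Sigma. det(Sigma) = 17·10 - (-4)² = 154.
  Sigma^{-1} = (1/det) · [[d, -b], [-b, a]] = [[0.0649, 0.026],
 [0.026, 0.1104]].

Step 3 — form the quadratic (x - mu)^T · Sigma^{-1} · (x - mu):
  Sigma^{-1} · (x - mu) = (0.1039, -0.0584).
  (x - mu)^T · [Sigma^{-1} · (x - mu)] = (2)·(0.1039) + (-1)·(-0.0584) = 0.2662.

Step 4 — take square root: d = √(0.2662) ≈ 0.516.

d(x, mu) = √(0.2662) ≈ 0.516


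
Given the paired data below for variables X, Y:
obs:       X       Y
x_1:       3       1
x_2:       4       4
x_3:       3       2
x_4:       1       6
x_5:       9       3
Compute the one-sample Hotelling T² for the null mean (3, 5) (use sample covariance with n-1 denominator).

Step 1 — sample mean vector:
  mean(X) = (3 + 4 + 3 + 1 + 9) / 5 = 20/5 = 4
  mean(Y) = (1 + 4 + 2 + 6 + 3) / 5 = 16/5 = 3.2
  x̄ = (4, 3.2),  deviation x̄ - mu_0 = (4, 3.2) - (3, 5) = (1, -1.8).

Step 2 — sample covariance matrix, S[i,j] = (1/(n-1)) · Σ_k (x_{k,i} - mean_i) · (x_{k,j} - mean_j), divisor n-1 = 4:
  S[X,X] = ((-1)·(-1) + (0)·(0) + (-1)·(-1) + (-3)·(-3) + (5)·(5)) / 4 = 36/4 = 9
  S[X,Y] = ((-1)·(-2.2) + (0)·(0.8) + (-1)·(-1.2) + (-3)·(2.8) + (5)·(-0.2)) / 4 = -6/4 = -1.5
  S[Y,Y] = ((-2.2)·(-2.2) + (0.8)·(0.8) + (-1.2)·(-1.2) + (2.8)·(2.8) + (-0.2)·(-0.2)) / 4 = 14.8/4 = 3.7
  S = [[9, -1.5],
 [-1.5, 3.7]].

Step 3 — invert S. det(S) = 9·3.7 - (-1.5)² = 31.05.
  S^{-1} = (1/det) · [[d, -b], [-b, a]] = [[0.1192, 0.0483],
 [0.0483, 0.2899]].

Step 4 — quadratic form (x̄ - mu_0)^T · S^{-1} · (x̄ - mu_0):
  S^{-1} · (x̄ - mu_0) = (0.0322, -0.4734),
  (x̄ - mu_0)^T · [...] = (1)·(0.0322) + (-1.8)·(-0.4734) = 0.8844.

Step 5 — scale by n: T² = 5 · 0.8844 = 4.4219.

T² ≈ 4.4219


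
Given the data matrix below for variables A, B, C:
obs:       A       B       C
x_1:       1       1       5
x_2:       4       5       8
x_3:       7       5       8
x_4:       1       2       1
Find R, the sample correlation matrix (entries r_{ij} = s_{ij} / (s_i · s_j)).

Step 1 — column means:
  mean(A) = (1 + 4 + 7 + 1) / 4 = 13/4 = 3.25
  mean(B) = (1 + 5 + 5 + 2) / 4 = 13/4 = 3.25
  mean(C) = (5 + 8 + 8 + 1) / 4 = 22/4 = 5.5

Step 2 — sample variances and covariances s[i,j] = (1/(n-1)) · Σ_k (x_{k,i} - mean_i) · (x_{k,j} - mean_j), with n-1 = 3:
  s[A,A] = ((-2.25)·(-2.25) + (0.75)·(0.75) + (3.75)·(3.75) + (-2.25)·(-2.25)) / 3 = 24.75/3 = 8.25
  s[A,B] = ((-2.25)·(-2.25) + (0.75)·(1.75) + (3.75)·(1.75) + (-2.25)·(-1.25)) / 3 = 15.75/3 = 5.25
  s[A,C] = ((-2.25)·(-0.5) + (0.75)·(2.5) + (3.75)·(2.5) + (-2.25)·(-4.5)) / 3 = 22.5/3 = 7.5
  s[B,B] = ((-2.25)·(-2.25) + (1.75)·(1.75) + (1.75)·(1.75) + (-1.25)·(-1.25)) / 3 = 12.75/3 = 4.25
  s[B,C] = ((-2.25)·(-0.5) + (1.75)·(2.5) + (1.75)·(2.5) + (-1.25)·(-4.5)) / 3 = 15.5/3 = 5.1667
  s[C,C] = ((-0.5)·(-0.5) + (2.5)·(2.5) + (2.5)·(2.5) + (-4.5)·(-4.5)) / 3 = 33/3 = 11
  Sample standard deviations s_i = √(s[i,i]):
  s(A) = √(8.25) = 2.8723
  s(B) = √(4.25) = 2.0616
  s(C) = √(11) = 3.3166

Step 3 — r_{ij} = s_{ij} / (s_i · s_j):
  r[A,A] = 1 (diagonal).
  r[A,B] = 5.25 / (2.8723 · 2.0616) = 5.25 / 5.9214 = 0.8866
  r[A,C] = 7.5 / (2.8723 · 3.3166) = 7.5 / 9.5263 = 0.7873
  r[B,B] = 1 (diagonal).
  r[B,C] = 5.1667 / (2.0616 · 3.3166) = 5.1667 / 6.8374 = 0.7556
  r[C,C] = 1 (diagonal).

R is symmetric with unit diagonal. Assembling:

R = [[1, 0.8866, 0.7873],
 [0.8866, 1, 0.7556],
 [0.7873, 0.7556, 1]]


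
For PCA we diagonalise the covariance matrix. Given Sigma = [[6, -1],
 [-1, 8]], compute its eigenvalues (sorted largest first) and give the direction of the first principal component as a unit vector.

Step 1 — characteristic polynomial of 2×2 Sigma:
  det(Sigma - λI) = λ² - trace · λ + det = 0.
  trace = 6 + 8 = 14, det = 6·8 - (-1)² = 47.
Step 2 — discriminant:
  Δ = trace² - 4·det = 196 - 188 = 8.
Step 3 — eigenvalues:
  λ = (trace ± √Δ)/2 = (14 ± 2.8284)/2,
  λ_1 = 8.4142,  λ_2 = 5.5858.

Step 4 — unit eigenvector for λ_1: solve (Sigma - λ_1 I)v = 0. First row:
  (6 - 8.4142)·v_x + (-1)·v_y = 0, i.e. (-2.4142)·v_x + (-1)·v_y = 0,
  so v ∝ (b, λ_1 - a) = (-1, 2.4142); multiply by -1 so the first entry is positive: u = (1, -2.4142).
  ||u|| = √((1)² + (-2.4142)²) = √(6.8284) ≈ 2.6131,
  v_1 = u/||u|| ≈ (0.3827, -0.9239) (||v_1|| = 1).

λ_1 = 8.4142,  λ_2 = 5.5858;  v_1 ≈ (0.3827, -0.9239)


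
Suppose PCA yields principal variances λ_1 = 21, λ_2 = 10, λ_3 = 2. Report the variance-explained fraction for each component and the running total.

Step 1 — total variance = trace(Sigma) = Σ λ_i = 21 + 10 + 2 = 33.

Step 2 — fraction explained by component i = λ_i / Σ λ:
  PC1: 21/33 = 0.6364
  PC2: 10/33 = 0.303
  PC3: 2/33 = 0.0606

Step 3 — cumulative fraction after k components = (λ_1 + ... + λ_k) / Σ λ:
  k = 1: 21/33 = 0.6364
  k = 2: (21 + 10)/33 = 31/33 = 0.9394
  k = 3: (21 + 10 + 2)/33 = 33/33 = 1

Summary (fraction, with percent):

explained: PC1 0.6364 (63.64%), PC2 0.303 (30.3%), PC3 0.0606 (6.06%);  cumulative: 0.6364, 0.9394, 1


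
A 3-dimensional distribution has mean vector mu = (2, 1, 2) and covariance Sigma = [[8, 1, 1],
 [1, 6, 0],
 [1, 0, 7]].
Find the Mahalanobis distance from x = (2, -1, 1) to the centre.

Step 1 — centre the observation: (x - mu) = (0, -2, -1).

Step 2 — invert Sigma (cofactor / det for 3×3, or solve directly):
  Sigma^{-1} = [[0.13, -0.0217, -0.0186],
 [-0.0217, 0.1703, 0.0031],
 [-0.0186, 0.0031, 0.1455]].

Step 3 — form the quadratic (x - mu)^T · Sigma^{-1} · (x - mu):
  Sigma^{-1} · (x - mu) = (0.0619, -0.3437, -0.1517).
  (x - mu)^T · [Sigma^{-1} · (x - mu)] = (0)·(0.0619) + (-2)·(-0.3437) + (-1)·(-0.1517) = 0.839.

Step 4 — take square root: d = √(0.839) ≈ 0.916.

d(x, mu) = √(0.839) ≈ 0.916


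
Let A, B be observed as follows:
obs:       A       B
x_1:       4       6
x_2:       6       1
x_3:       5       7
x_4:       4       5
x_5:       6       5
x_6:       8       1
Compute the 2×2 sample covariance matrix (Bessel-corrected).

Step 1 — column means:
  mean(A) = (4 + 6 + 5 + 4 + 6 + 8) / 6 = 33/6 = 5.5
  mean(B) = (6 + 1 + 7 + 5 + 5 + 1) / 6 = 25/6 = 4.1667

Step 2 — sample covariance S[i,j] = (1/(n-1)) · Σ_k (x_{k,i} - mean_i) · (x_{k,j} - mean_j), with n-1 = 5.
  S[A,A] = ((-1.5)·(-1.5) + (0.5)·(0.5) + (-0.5)·(-0.5) + (-1.5)·(-1.5) + (0.5)·(0.5) + (2.5)·(2.5)) / 5 = 11.5/5 = 2.3
  S[A,B] = ((-1.5)·(1.8333) + (0.5)·(-3.1667) + (-0.5)·(2.8333) + (-1.5)·(0.8333) + (0.5)·(0.8333) + (2.5)·(-3.1667)) / 5 = -14.5/5 = -2.9
  S[B,B] = ((1.8333)·(1.8333) + (-3.1667)·(-3.1667) + (2.8333)·(2.8333) + (0.8333)·(0.8333) + (0.8333)·(0.8333) + (-3.1667)·(-3.1667)) / 5 = 32.8333/5 = 6.5667

S is symmetric (S[j,i] = S[i,j]). Assembling:

S = [[2.3, -2.9],
 [-2.9, 6.5667]]


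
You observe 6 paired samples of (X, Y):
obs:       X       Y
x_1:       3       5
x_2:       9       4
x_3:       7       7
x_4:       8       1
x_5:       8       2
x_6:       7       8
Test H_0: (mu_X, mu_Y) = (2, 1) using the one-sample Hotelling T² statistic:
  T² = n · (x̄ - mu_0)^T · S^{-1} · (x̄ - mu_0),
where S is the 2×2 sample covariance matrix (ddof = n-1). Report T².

Step 1 — sample mean vector:
  mean(X) = (3 + 9 + 7 + 8 + 8 + 7) / 6 = 42/6 = 7
  mean(Y) = (5 + 4 + 7 + 1 + 2 + 8) / 6 = 27/6 = 4.5
  x̄ = (7, 4.5),  deviation x̄ - mu_0 = (7, 4.5) - (2, 1) = (5, 3.5).

Step 2 — sample covariance matrix, S[i,j] = (1/(n-1)) · Σ_k (x_{k,i} - mean_i) · (x_{k,j} - mean_j), divisor n-1 = 5:
  S[X,X] = ((-4)·(-4) + (2)·(2) + (0)·(0) + (1)·(1) + (1)·(1) + (0)·(0)) / 5 = 22/5 = 4.4
  S[X,Y] = ((-4)·(0.5) + (2)·(-0.5) + (0)·(2.5) + (1)·(-3.5) + (1)·(-2.5) + (0)·(3.5)) / 5 = -9/5 = -1.8
  S[Y,Y] = ((0.5)·(0.5) + (-0.5)·(-0.5) + (2.5)·(2.5) + (-3.5)·(-3.5) + (-2.5)·(-2.5) + (3.5)·(3.5)) / 5 = 37.5/5 = 7.5
  S = [[4.4, -1.8],
 [-1.8, 7.5]].

Step 3 — invert S. det(S) = 4.4·7.5 - (-1.8)² = 29.76.
  S^{-1} = (1/det) · [[d, -b], [-b, a]] = [[0.252, 0.0605],
 [0.0605, 0.1478]].

Step 4 — quadratic form (x̄ - mu_0)^T · S^{-1} · (x̄ - mu_0):
  S^{-1} · (x̄ - mu_0) = (1.4718, 0.8199),
  (x̄ - mu_0)^T · [...] = (5)·(1.4718) + (3.5)·(0.8199) = 10.2285.

Step 5 — scale by n: T² = 6 · 10.2285 = 61.371.

T² ≈ 61.371


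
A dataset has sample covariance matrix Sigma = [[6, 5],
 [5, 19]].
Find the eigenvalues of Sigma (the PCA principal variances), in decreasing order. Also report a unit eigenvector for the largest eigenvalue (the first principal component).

Step 1 — characteristic polynomial of 2×2 Sigma:
  det(Sigma - λI) = λ² - trace · λ + det = 0.
  trace = 6 + 19 = 25, det = 6·19 - (5)² = 89.
Step 2 — discriminant:
  Δ = trace² - 4·det = 625 - 356 = 269.
Step 3 — eigenvalues:
  λ = (trace ± √Δ)/2 = (25 ± 16.4012)/2,
  λ_1 = 20.7006,  λ_2 = 4.2994.

Step 4 — unit eigenvector for λ_1: solve (Sigma - λ_1 I)v = 0. First row:
  (6 - 20.7006)·v_x + (5)·v_y = 0, i.e. (-14.7006)·v_x + (5)·v_y = 0,
  so v ∝ (b, λ_1 - a) = (5, 14.7006) = u.
  ||u|| = √((5)² + (14.7006)²) = √(241.1079) ≈ 15.5277,
  v_1 = u/||u|| ≈ (0.322, 0.9467) (||v_1|| = 1).

λ_1 = 20.7006,  λ_2 = 4.2994;  v_1 ≈ (0.322, 0.9467)


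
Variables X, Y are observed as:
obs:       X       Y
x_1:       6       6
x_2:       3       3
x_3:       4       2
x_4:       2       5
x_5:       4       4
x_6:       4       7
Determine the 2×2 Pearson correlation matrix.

Step 1 — column means:
  mean(X) = (6 + 3 + 4 + 2 + 4 + 4) / 6 = 23/6 = 3.8333
  mean(Y) = (6 + 3 + 2 + 5 + 4 + 7) / 6 = 27/6 = 4.5

Step 2 — sample variances and covariances s[i,j] = (1/(n-1)) · Σ_k (x_{k,i} - mean_i) · (x_{k,j} - mean_j), with n-1 = 5:
  s[X,X] = ((2.1667)·(2.1667) + (-0.8333)·(-0.8333) + (0.1667)·(0.1667) + (-1.8333)·(-1.8333) + (0.1667)·(0.1667) + (0.1667)·(0.1667)) / 5 = 8.8333/5 = 1.7667
  s[X,Y] = ((2.1667)·(1.5) + (-0.8333)·(-1.5) + (0.1667)·(-2.5) + (-1.8333)·(0.5) + (0.1667)·(-0.5) + (0.1667)·(2.5)) / 5 = 3.5/5 = 0.7
  s[Y,Y] = ((1.5)·(1.5) + (-1.5)·(-1.5) + (-2.5)·(-2.5) + (0.5)·(0.5) + (-0.5)·(-0.5) + (2.5)·(2.5)) / 5 = 17.5/5 = 3.5
  Sample standard deviations s_i = √(s[i,i]):
  s(X) = √(1.7667) = 1.3292
  s(Y) = √(3.5) = 1.8708

Step 3 — r_{ij} = s_{ij} / (s_i · s_j):
  r[X,X] = 1 (diagonal).
  r[X,Y] = 0.7 / (1.3292 · 1.8708) = 0.7 / 2.4866 = 0.2815
  r[Y,Y] = 1 (diagonal).

R is symmetric with unit diagonal. Assembling:

R = [[1, 0.2815],
 [0.2815, 1]]


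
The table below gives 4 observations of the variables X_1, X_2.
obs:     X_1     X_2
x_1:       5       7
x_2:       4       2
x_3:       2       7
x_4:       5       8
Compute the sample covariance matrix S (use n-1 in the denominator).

Step 1 — column means:
  mean(X_1) = (5 + 4 + 2 + 5) / 4 = 16/4 = 4
  mean(X_2) = (7 + 2 + 7 + 8) / 4 = 24/4 = 6

Step 2 — sample covariance S[i,j] = (1/(n-1)) · Σ_k (x_{k,i} - mean_i) · (x_{k,j} - mean_j), with n-1 = 3.
  S[X_1,X_1] = ((1)·(1) + (0)·(0) + (-2)·(-2) + (1)·(1)) / 3 = 6/3 = 2
  S[X_1,X_2] = ((1)·(1) + (0)·(-4) + (-2)·(1) + (1)·(2)) / 3 = 1/3 = 0.3333
  S[X_2,X_2] = ((1)·(1) + (-4)·(-4) + (1)·(1) + (2)·(2)) / 3 = 22/3 = 7.3333

S is symmetric (S[j,i] = S[i,j]). Assembling:

S = [[2, 0.3333],
 [0.3333, 7.3333]]


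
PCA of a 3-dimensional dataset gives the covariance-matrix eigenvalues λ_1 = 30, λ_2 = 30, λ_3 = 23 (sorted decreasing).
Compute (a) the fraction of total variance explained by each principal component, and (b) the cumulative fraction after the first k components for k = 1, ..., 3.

Step 1 — total variance = trace(Sigma) = Σ λ_i = 30 + 30 + 23 = 83.

Step 2 — fraction explained by component i = λ_i / Σ λ:
  PC1: 30/83 = 0.3614
  PC2: 30/83 = 0.3614
  PC3: 23/83 = 0.2771

Step 3 — cumulative fraction after k components = (λ_1 + ... + λ_k) / Σ λ:
  k = 1: 30/83 = 0.3614
  k = 2: (30 + 30)/83 = 60/83 = 0.7229
  k = 3: (30 + 30 + 23)/83 = 83/83 = 1

Summary (fraction, with percent):

explained: PC1 0.3614 (36.14%), PC2 0.3614 (36.14%), PC3 0.2771 (27.71%);  cumulative: 0.3614, 0.7229, 1


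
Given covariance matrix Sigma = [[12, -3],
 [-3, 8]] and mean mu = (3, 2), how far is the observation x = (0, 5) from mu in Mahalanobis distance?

Step 1 — centre the observation: (x - mu) = (-3, 3).

Step 2 — invert Sigma. det(Sigma) = 12·8 - (-3)² = 87.
  Sigma^{-1} = (1/det) · [[d, -b], [-b, a]] = [[0.092, 0.0345],
 [0.0345, 0.1379]].

Step 3 — form the quadratic (x - mu)^T · Sigma^{-1} · (x - mu):
  Sigma^{-1} · (x - mu) = (-0.1724, 0.3103).
  (x - mu)^T · [Sigma^{-1} · (x - mu)] = (-3)·(-0.1724) + (3)·(0.3103) = 1.4483.

Step 4 — take square root: d = √(1.4483) ≈ 1.2034.

d(x, mu) = √(1.4483) ≈ 1.2034


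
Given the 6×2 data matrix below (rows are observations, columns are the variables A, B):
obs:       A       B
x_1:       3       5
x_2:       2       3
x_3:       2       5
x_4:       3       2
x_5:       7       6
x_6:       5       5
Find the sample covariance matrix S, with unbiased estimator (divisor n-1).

Step 1 — column means:
  mean(A) = (3 + 2 + 2 + 3 + 7 + 5) / 6 = 22/6 = 3.6667
  mean(B) = (5 + 3 + 5 + 2 + 6 + 5) / 6 = 26/6 = 4.3333

Step 2 — sample covariance S[i,j] = (1/(n-1)) · Σ_k (x_{k,i} - mean_i) · (x_{k,j} - mean_j), with n-1 = 5.
  S[A,A] = ((-0.6667)·(-0.6667) + (-1.6667)·(-1.6667) + (-1.6667)·(-1.6667) + (-0.6667)·(-0.6667) + (3.3333)·(3.3333) + (1.3333)·(1.3333)) / 5 = 19.3333/5 = 3.8667
  S[A,B] = ((-0.6667)·(0.6667) + (-1.6667)·(-1.3333) + (-1.6667)·(0.6667) + (-0.6667)·(-2.3333) + (3.3333)·(1.6667) + (1.3333)·(0.6667)) / 5 = 8.6667/5 = 1.7333
  S[B,B] = ((0.6667)·(0.6667) + (-1.3333)·(-1.3333) + (0.6667)·(0.6667) + (-2.3333)·(-2.3333) + (1.6667)·(1.6667) + (0.6667)·(0.6667)) / 5 = 11.3333/5 = 2.2667

S is symmetric (S[j,i] = S[i,j]). Assembling:

S = [[3.8667, 1.7333],
 [1.7333, 2.2667]]


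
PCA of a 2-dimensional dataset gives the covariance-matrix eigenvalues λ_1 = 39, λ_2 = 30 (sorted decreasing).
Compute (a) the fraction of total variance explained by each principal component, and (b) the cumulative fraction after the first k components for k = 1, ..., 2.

Step 1 — total variance = trace(Sigma) = Σ λ_i = 39 + 30 = 69.

Step 2 — fraction explained by component i = λ_i / Σ λ:
  PC1: 39/69 = 0.5652
  PC2: 30/69 = 0.4348

Step 3 — cumulative fraction after k components = (λ_1 + ... + λ_k) / Σ λ:
  k = 1: 39/69 = 0.5652
  k = 2: (39 + 30)/69 = 69/69 = 1

Summary (fraction, with percent):

explained: PC1 0.5652 (56.52%), PC2 0.4348 (43.48%);  cumulative: 0.5652, 1


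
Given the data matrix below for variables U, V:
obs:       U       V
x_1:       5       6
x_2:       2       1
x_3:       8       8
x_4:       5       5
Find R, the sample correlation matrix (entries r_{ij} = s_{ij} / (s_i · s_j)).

Step 1 — column means:
  mean(U) = (5 + 2 + 8 + 5) / 4 = 20/4 = 5
  mean(V) = (6 + 1 + 8 + 5) / 4 = 20/4 = 5

Step 2 — sample variances and covariances s[i,j] = (1/(n-1)) · Σ_k (x_{k,i} - mean_i) · (x_{k,j} - mean_j), with n-1 = 3:
  s[U,U] = ((0)·(0) + (-3)·(-3) + (3)·(3) + (0)·(0)) / 3 = 18/3 = 6
  s[U,V] = ((0)·(1) + (-3)·(-4) + (3)·(3) + (0)·(0)) / 3 = 21/3 = 7
  s[V,V] = ((1)·(1) + (-4)·(-4) + (3)·(3) + (0)·(0)) / 3 = 26/3 = 8.6667
  Sample standard deviations s_i = √(s[i,i]):
  s(U) = √(6) = 2.4495
  s(V) = √(8.6667) = 2.9439

Step 3 — r_{ij} = s_{ij} / (s_i · s_j):
  r[U,U] = 1 (diagonal).
  r[U,V] = 7 / (2.4495 · 2.9439) = 7 / 7.2111 = 0.9707
  r[V,V] = 1 (diagonal).

R is symmetric with unit diagonal. Assembling:

R = [[1, 0.9707],
 [0.9707, 1]]


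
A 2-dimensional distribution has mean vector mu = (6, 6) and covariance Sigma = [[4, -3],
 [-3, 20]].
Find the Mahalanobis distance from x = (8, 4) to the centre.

Step 1 — centre the observation: (x - mu) = (2, -2).

Step 2 — invert Sigma. det(Sigma) = 4·20 - (-3)² = 71.
  Sigma^{-1} = (1/det) · [[d, -b], [-b, a]] = [[0.2817, 0.0423],
 [0.0423, 0.0563]].

Step 3 — form the quadratic (x - mu)^T · Sigma^{-1} · (x - mu):
  Sigma^{-1} · (x - mu) = (0.4789, -0.0282).
  (x - mu)^T · [Sigma^{-1} · (x - mu)] = (2)·(0.4789) + (-2)·(-0.0282) = 1.0141.

Step 4 — take square root: d = √(1.0141) ≈ 1.007.

d(x, mu) = √(1.0141) ≈ 1.007


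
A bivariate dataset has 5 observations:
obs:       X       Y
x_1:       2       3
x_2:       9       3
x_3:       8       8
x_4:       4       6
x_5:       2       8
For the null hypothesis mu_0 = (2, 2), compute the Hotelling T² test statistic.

Step 1 — sample mean vector:
  mean(X) = (2 + 9 + 8 + 4 + 2) / 5 = 25/5 = 5
  mean(Y) = (3 + 3 + 8 + 6 + 8) / 5 = 28/5 = 5.6
  x̄ = (5, 5.6),  deviation x̄ - mu_0 = (5, 5.6) - (2, 2) = (3, 3.6).

Step 2 — sample covariance matrix, S[i,j] = (1/(n-1)) · Σ_k (x_{k,i} - mean_i) · (x_{k,j} - mean_j), divisor n-1 = 4:
  S[X,X] = ((-3)·(-3) + (4)·(4) + (3)·(3) + (-1)·(-1) + (-3)·(-3)) / 4 = 44/4 = 11
  S[X,Y] = ((-3)·(-2.6) + (4)·(-2.6) + (3)·(2.4) + (-1)·(0.4) + (-3)·(2.4)) / 4 = -3/4 = -0.75
  S[Y,Y] = ((-2.6)·(-2.6) + (-2.6)·(-2.6) + (2.4)·(2.4) + (0.4)·(0.4) + (2.4)·(2.4)) / 4 = 25.2/4 = 6.3
  S = [[11, -0.75],
 [-0.75, 6.3]].

Step 3 — invert S. det(S) = 11·6.3 - (-0.75)² = 68.7375.
  S^{-1} = (1/det) · [[d, -b], [-b, a]] = [[0.0917, 0.0109],
 [0.0109, 0.16]].

Step 4 — quadratic form (x̄ - mu_0)^T · S^{-1} · (x̄ - mu_0):
  S^{-1} · (x̄ - mu_0) = (0.3142, 0.6088),
  (x̄ - mu_0)^T · [...] = (3)·(0.3142) + (3.6)·(0.6088) = 3.1345.

Step 5 — scale by n: T² = 5 · 3.1345 = 15.6727.

T² ≈ 15.6727


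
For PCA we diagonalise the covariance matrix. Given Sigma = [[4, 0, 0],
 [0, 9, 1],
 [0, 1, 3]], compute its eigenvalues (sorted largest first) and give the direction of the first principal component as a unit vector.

Step 1 — characteristic polynomial p(λ) = det(λI - Sigma) = λ³ - tr·λ² + c_1·λ - det, where tr = trace, c_1 = sum of the principal 2×2 minors, det = det(Sigma):
  tr = 4 + 9 + 3 = 16,
  c_1 = (4·9 - (0)²) + (4·3 - (0)²) + (9·3 - (1)²) = 36 + 12 + 26 = 74,
  det = 4·(9·3 - (1)²) - (0)·((0)·3 - (1)·(0)) + (0)·((0)·(1) - 9·(0)) = 4·(26) - (0)·(0) + (0)·(0) = 104.
  So p(λ) = λ³ - 16λ² + 74λ - 104.
Step 2 — look for an integer root (rational root theorem: any rational root is an integer divisor of 104). Testing λ = 4:
  p(4) = 64 - 256 + 296 - 104 = 0  ✓
  Dividing out (λ - 4): p(λ) = (λ - 4)(λ² - 12λ + 26).
Step 3 — remaining eigenvalues from the quadratic λ² - 12λ + 26 = 0:
  Δ = 12² - 4·26 = 144 - 104 = 40,  λ = (12 ± √40)/2 = (12 ± 6.3246)/2 ≈ 9.1623 or 2.8377.
  Sorted: λ_1 = 9.1623,  λ_2 = 4,  λ_3 = 2.8377  (check: sum = 16 = tr ✓).

Step 4 — unit eigenvector for λ_1 ≈ 9.1623: v spans the null space of (Sigma - λ_1 I), whose rows are
  r_1 = (-5.1623, 0, 0),  r_2 = (0, -0.1623, 1),  r_3 = (0, 1, -6.1623).
  v is orthogonal to every row, so take v ∝ r_1 × r_2 = ((0)·(1) - (0)·(-0.1623), (0)·(0) - (-5.1623)·(1), (-5.1623)·(-0.1623) - (0)·(0)) ≈ (0, 5.1623, 0.8377).
  Let u = (0, 5.1623, 0.8377).
  ||u|| = √((0)² + (5.1623)² + (0.8377)²) = √(27.3509) ≈ 5.2298,  v_1 = u/||u|| ≈ (0, 0.9871, 0.1602) (||v_1|| = 1).

λ_1 = 9.1623,  λ_2 = 4,  λ_3 = 2.8377;  v_1 ≈ (0, 0.9871, 0.1602)


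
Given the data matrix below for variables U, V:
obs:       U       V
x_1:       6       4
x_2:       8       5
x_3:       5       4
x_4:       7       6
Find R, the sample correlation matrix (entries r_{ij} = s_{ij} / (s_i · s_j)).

Step 1 — column means:
  mean(U) = (6 + 8 + 5 + 7) / 4 = 26/4 = 6.5
  mean(V) = (4 + 5 + 4 + 6) / 4 = 19/4 = 4.75

Step 2 — sample variances and covariances s[i,j] = (1/(n-1)) · Σ_k (x_{k,i} - mean_i) · (x_{k,j} - mean_j), with n-1 = 3:
  s[U,U] = ((-0.5)·(-0.5) + (1.5)·(1.5) + (-1.5)·(-1.5) + (0.5)·(0.5)) / 3 = 5/3 = 1.6667
  s[U,V] = ((-0.5)·(-0.75) + (1.5)·(0.25) + (-1.5)·(-0.75) + (0.5)·(1.25)) / 3 = 2.5/3 = 0.8333
  s[V,V] = ((-0.75)·(-0.75) + (0.25)·(0.25) + (-0.75)·(-0.75) + (1.25)·(1.25)) / 3 = 2.75/3 = 0.9167
  Sample standard deviations s_i = √(s[i,i]):
  s(U) = √(1.6667) = 1.291
  s(V) = √(0.9167) = 0.9574

Step 3 — r_{ij} = s_{ij} / (s_i · s_j):
  r[U,U] = 1 (diagonal).
  r[U,V] = 0.8333 / (1.291 · 0.9574) = 0.8333 / 1.236 = 0.6742
  r[V,V] = 1 (diagonal).

R is symmetric with unit diagonal. Assembling:

R = [[1, 0.6742],
 [0.6742, 1]]


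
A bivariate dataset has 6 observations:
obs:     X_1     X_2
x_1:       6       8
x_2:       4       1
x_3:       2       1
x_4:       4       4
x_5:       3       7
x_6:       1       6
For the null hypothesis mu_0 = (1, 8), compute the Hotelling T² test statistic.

Step 1 — sample mean vector:
  mean(X_1) = (6 + 4 + 2 + 4 + 3 + 1) / 6 = 20/6 = 3.3333
  mean(X_2) = (8 + 1 + 1 + 4 + 7 + 6) / 6 = 27/6 = 4.5
  x̄ = (3.3333, 4.5),  deviation x̄ - mu_0 = (3.3333, 4.5) - (1, 8) = (2.3333, -3.5).

Step 2 — sample covariance matrix, S[i,j] = (1/(n-1)) · Σ_k (x_{k,i} - mean_i) · (x_{k,j} - mean_j), divisor n-1 = 5:
  S[X_1,X_1] = ((2.6667)·(2.6667) + (0.6667)·(0.6667) + (-1.3333)·(-1.3333) + (0.6667)·(0.6667) + (-0.3333)·(-0.3333) + (-2.3333)·(-2.3333)) / 5 = 15.3333/5 = 3.0667
  S[X_1,X_2] = ((2.6667)·(3.5) + (0.6667)·(-3.5) + (-1.3333)·(-3.5) + (0.6667)·(-0.5) + (-0.3333)·(2.5) + (-2.3333)·(1.5)) / 5 = 7/5 = 1.4
  S[X_2,X_2] = ((3.5)·(3.5) + (-3.5)·(-3.5) + (-3.5)·(-3.5) + (-0.5)·(-0.5) + (2.5)·(2.5) + (1.5)·(1.5)) / 5 = 45.5/5 = 9.1
  S = [[3.0667, 1.4],
 [1.4, 9.1]].

Step 3 — invert S. det(S) = 3.0667·9.1 - (1.4)² = 25.9467.
  S^{-1} = (1/det) · [[d, -b], [-b, a]] = [[0.3507, -0.054],
 [-0.054, 0.1182]].

Step 4 — quadratic form (x̄ - mu_0)^T · S^{-1} · (x̄ - mu_0):
  S^{-1} · (x̄ - mu_0) = (1.0072, -0.5396),
  (x̄ - mu_0)^T · [...] = (2.3333)·(1.0072) + (-3.5)·(-0.5396) = 4.2386.

Step 5 — scale by n: T² = 6 · 4.2386 = 25.4317.

T² ≈ 25.4317


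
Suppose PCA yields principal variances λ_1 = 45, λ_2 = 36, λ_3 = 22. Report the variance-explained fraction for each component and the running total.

Step 1 — total variance = trace(Sigma) = Σ λ_i = 45 + 36 + 22 = 103.

Step 2 — fraction explained by component i = λ_i / Σ λ:
  PC1: 45/103 = 0.4369
  PC2: 36/103 = 0.3495
  PC3: 22/103 = 0.2136

Step 3 — cumulative fraction after k components = (λ_1 + ... + λ_k) / Σ λ:
  k = 1: 45/103 = 0.4369
  k = 2: (45 + 36)/103 = 81/103 = 0.7864
  k = 3: (45 + 36 + 22)/103 = 103/103 = 1

Summary (fraction, with percent):

explained: PC1 0.4369 (43.69%), PC2 0.3495 (34.95%), PC3 0.2136 (21.36%);  cumulative: 0.4369, 0.7864, 1


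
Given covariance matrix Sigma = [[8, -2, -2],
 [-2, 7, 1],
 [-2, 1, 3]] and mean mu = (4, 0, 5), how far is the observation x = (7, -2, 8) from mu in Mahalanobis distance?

Step 1 — centre the observation: (x - mu) = (3, -2, 3).

Step 2 — invert Sigma (cofactor / det for 3×3, or solve directly):
  Sigma^{-1} = [[0.1562, 0.0312, 0.0938],
 [0.0312, 0.1562, -0.0312],
 [0.0938, -0.0312, 0.4062]].

Step 3 — form the quadratic (x - mu)^T · Sigma^{-1} · (x - mu):
  Sigma^{-1} · (x - mu) = (0.6875, -0.3125, 1.5625).
  (x - mu)^T · [Sigma^{-1} · (x - mu)] = (3)·(0.6875) + (-2)·(-0.3125) + (3)·(1.5625) = 7.375.

Step 4 — take square root: d = √(7.375) ≈ 2.7157.

d(x, mu) = √(7.375) ≈ 2.7157


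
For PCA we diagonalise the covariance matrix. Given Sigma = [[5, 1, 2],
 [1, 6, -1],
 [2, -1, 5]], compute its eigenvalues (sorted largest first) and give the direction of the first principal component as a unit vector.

Step 1 — characteristic polynomial p(λ) = det(λI - Sigma) = λ³ - tr·λ² + c_1·λ - det, where tr = trace, c_1 = sum of the principal 2×2 minors, det = det(Sigma):
  tr = 5 + 6 + 5 = 16,
  c_1 = (5·6 - (1)²) + (5·5 - (2)²) + (6·5 - (-1)²) = 29 + 21 + 29 = 79,
  det = 5·(6·5 - (-1)²) - (1)·((1)·5 - (-1)·(2)) + (2)·((1)·(-1) - 6·(2)) = 5·(29) - (1)·(7) + (2)·(-13) = 112.
  So p(λ) = λ³ - 16λ² + 79λ - 112.
Step 2 — look for an integer root (rational root theorem: any rational root is an integer divisor of 112). Testing λ = 7:
  p(7) = 343 - 784 + 553 - 112 = 0  ✓
  Dividing out (λ - 7): p(λ) = (λ - 7)(λ² - 9λ + 16).
Step 3 — remaining eigenvalues from the quadratic λ² - 9λ + 16 = 0:
  Δ = 9² - 4·16 = 81 - 64 = 17,  λ = (9 ± √17)/2 = (9 ± 4.1231)/2 ≈ 6.5616 or 2.4384.
  Sorted: λ_1 = 7,  λ_2 = 6.5616,  λ_3 = 2.4384  (check: sum = 16 = tr ✓).

Step 4 — unit eigenvector for λ_1 = 7: v spans the null space of (Sigma - λ_1 I), whose rows are
  r_1 = (-2, 1, 2),  r_2 = (1, -1, -1),  r_3 = (2, -1, -2).
  v is orthogonal to every row, so take v ∝ r_1 × r_2 = ((1)·(-1) - (2)·(-1), (2)·(1) - (-2)·(-1), (-2)·(-1) - (1)·(1)) = (1, 0, 1).
  Let u = (1, 0, 1).
  ||u|| = √((1)² + (0)² + (1)²) = √(2) ≈ 1.4142,  v_1 = u/||u|| ≈ (0.7071, 0, 0.7071) (||v_1|| = 1).

λ_1 = 7,  λ_2 = 6.5616,  λ_3 = 2.4384;  v_1 ≈ (0.7071, 0, 0.7071)


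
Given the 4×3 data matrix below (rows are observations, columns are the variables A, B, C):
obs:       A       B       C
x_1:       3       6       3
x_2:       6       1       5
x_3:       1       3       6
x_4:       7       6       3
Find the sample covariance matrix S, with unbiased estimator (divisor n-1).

Step 1 — column means:
  mean(A) = (3 + 6 + 1 + 7) / 4 = 17/4 = 4.25
  mean(B) = (6 + 1 + 3 + 6) / 4 = 16/4 = 4
  mean(C) = (3 + 5 + 6 + 3) / 4 = 17/4 = 4.25

Step 2 — sample covariance S[i,j] = (1/(n-1)) · Σ_k (x_{k,i} - mean_i) · (x_{k,j} - mean_j), with n-1 = 3.
  S[A,A] = ((-1.25)·(-1.25) + (1.75)·(1.75) + (-3.25)·(-3.25) + (2.75)·(2.75)) / 3 = 22.75/3 = 7.5833
  S[A,B] = ((-1.25)·(2) + (1.75)·(-3) + (-3.25)·(-1) + (2.75)·(2)) / 3 = 1/3 = 0.3333
  S[A,C] = ((-1.25)·(-1.25) + (1.75)·(0.75) + (-3.25)·(1.75) + (2.75)·(-1.25)) / 3 = -6.25/3 = -2.0833
  S[B,B] = ((2)·(2) + (-3)·(-3) + (-1)·(-1) + (2)·(2)) / 3 = 18/3 = 6
  S[B,C] = ((2)·(-1.25) + (-3)·(0.75) + (-1)·(1.75) + (2)·(-1.25)) / 3 = -9/3 = -3
  S[C,C] = ((-1.25)·(-1.25) + (0.75)·(0.75) + (1.75)·(1.75) + (-1.25)·(-1.25)) / 3 = 6.75/3 = 2.25

S is symmetric (S[j,i] = S[i,j]). Assembling:

S = [[7.5833, 0.3333, -2.0833],
 [0.3333, 6, -3],
 [-2.0833, -3, 2.25]]


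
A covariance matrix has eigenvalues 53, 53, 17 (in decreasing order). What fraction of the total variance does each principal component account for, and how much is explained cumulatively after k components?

Step 1 — total variance = trace(Sigma) = Σ λ_i = 53 + 53 + 17 = 123.

Step 2 — fraction explained by component i = λ_i / Σ λ:
  PC1: 53/123 = 0.4309
  PC2: 53/123 = 0.4309
  PC3: 17/123 = 0.1382

Step 3 — cumulative fraction after k components = (λ_1 + ... + λ_k) / Σ λ:
  k = 1: 53/123 = 0.4309
  k = 2: (53 + 53)/123 = 106/123 = 0.8618
  k = 3: (53 + 53 + 17)/123 = 123/123 = 1

Summary (fraction, with percent):

explained: PC1 0.4309 (43.09%), PC2 0.4309 (43.09%), PC3 0.1382 (13.82%);  cumulative: 0.4309, 0.8618, 1


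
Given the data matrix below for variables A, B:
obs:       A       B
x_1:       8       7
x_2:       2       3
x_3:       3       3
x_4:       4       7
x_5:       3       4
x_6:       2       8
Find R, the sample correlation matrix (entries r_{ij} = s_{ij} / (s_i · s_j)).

Step 1 — column means:
  mean(A) = (8 + 2 + 3 + 4 + 3 + 2) / 6 = 22/6 = 3.6667
  mean(B) = (7 + 3 + 3 + 7 + 4 + 8) / 6 = 32/6 = 5.3333

Step 2 — sample variances and covariances s[i,j] = (1/(n-1)) · Σ_k (x_{k,i} - mean_i) · (x_{k,j} - mean_j), with n-1 = 5:
  s[A,A] = ((4.3333)·(4.3333) + (-1.6667)·(-1.6667) + (-0.6667)·(-0.6667) + (0.3333)·(0.3333) + (-0.6667)·(-0.6667) + (-1.6667)·(-1.6667)) / 5 = 25.3333/5 = 5.0667
  s[A,B] = ((4.3333)·(1.6667) + (-1.6667)·(-2.3333) + (-0.6667)·(-2.3333) + (0.3333)·(1.6667) + (-0.6667)·(-1.3333) + (-1.6667)·(2.6667)) / 5 = 9.6667/5 = 1.9333
  s[B,B] = ((1.6667)·(1.6667) + (-2.3333)·(-2.3333) + (-2.3333)·(-2.3333) + (1.6667)·(1.6667) + (-1.3333)·(-1.3333) + (2.6667)·(2.6667)) / 5 = 25.3333/5 = 5.0667
  Sample standard deviations s_i = √(s[i,i]):
  s(A) = √(5.0667) = 2.2509
  s(B) = √(5.0667) = 2.2509

Step 3 — r_{ij} = s_{ij} / (s_i · s_j):
  r[A,A] = 1 (diagonal).
  r[A,B] = 1.9333 / (2.2509 · 2.2509) = 1.9333 / 5.0667 = 0.3816
  r[B,B] = 1 (diagonal).

R is symmetric with unit diagonal. Assembling:

R = [[1, 0.3816],
 [0.3816, 1]]


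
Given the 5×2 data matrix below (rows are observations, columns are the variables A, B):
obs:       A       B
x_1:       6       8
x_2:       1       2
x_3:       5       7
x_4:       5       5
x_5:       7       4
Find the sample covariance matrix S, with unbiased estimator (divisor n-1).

Step 1 — column means:
  mean(A) = (6 + 1 + 5 + 5 + 7) / 5 = 24/5 = 4.8
  mean(B) = (8 + 2 + 7 + 5 + 4) / 5 = 26/5 = 5.2

Step 2 — sample covariance S[i,j] = (1/(n-1)) · Σ_k (x_{k,i} - mean_i) · (x_{k,j} - mean_j), with n-1 = 4.
  S[A,A] = ((1.2)·(1.2) + (-3.8)·(-3.8) + (0.2)·(0.2) + (0.2)·(0.2) + (2.2)·(2.2)) / 4 = 20.8/4 = 5.2
  S[A,B] = ((1.2)·(2.8) + (-3.8)·(-3.2) + (0.2)·(1.8) + (0.2)·(-0.2) + (2.2)·(-1.2)) / 4 = 13.2/4 = 3.3
  S[B,B] = ((2.8)·(2.8) + (-3.2)·(-3.2) + (1.8)·(1.8) + (-0.2)·(-0.2) + (-1.2)·(-1.2)) / 4 = 22.8/4 = 5.7

S is symmetric (S[j,i] = S[i,j]). Assembling:

S = [[5.2, 3.3],
 [3.3, 5.7]]
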